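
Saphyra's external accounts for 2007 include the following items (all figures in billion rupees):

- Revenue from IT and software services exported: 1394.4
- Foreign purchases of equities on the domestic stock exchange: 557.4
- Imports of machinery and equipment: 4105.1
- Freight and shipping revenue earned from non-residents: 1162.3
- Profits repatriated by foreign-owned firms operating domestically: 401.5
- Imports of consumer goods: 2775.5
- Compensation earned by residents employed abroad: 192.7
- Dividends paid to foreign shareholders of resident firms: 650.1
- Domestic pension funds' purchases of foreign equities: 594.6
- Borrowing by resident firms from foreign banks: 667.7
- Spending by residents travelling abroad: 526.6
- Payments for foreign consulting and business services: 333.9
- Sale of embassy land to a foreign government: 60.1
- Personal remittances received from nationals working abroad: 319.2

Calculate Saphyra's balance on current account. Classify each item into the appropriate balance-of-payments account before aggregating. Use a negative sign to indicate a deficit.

-5724.1

Goods: -2775.5 - 4105.1 = -6880.6
Services: -333.9 + 1162.3 + 1394.4 - 526.6 = 1696.2
Primary income: -650.1 + 192.7 - 401.5 = -858.9
Secondary income: 319.2
Current account = (-6880.6) + 1696.2 + (-858.9) + 319.2 = -5724.1
(Excluded from the current account — financial account: foreign purchases of equities on the domestic stock exchange 557.4, domestic pension funds' purchases of foreign equities 594.6, borrowing by resident firms from foreign banks 667.7; capital account: sale of embassy land to a foreign government 60.1.)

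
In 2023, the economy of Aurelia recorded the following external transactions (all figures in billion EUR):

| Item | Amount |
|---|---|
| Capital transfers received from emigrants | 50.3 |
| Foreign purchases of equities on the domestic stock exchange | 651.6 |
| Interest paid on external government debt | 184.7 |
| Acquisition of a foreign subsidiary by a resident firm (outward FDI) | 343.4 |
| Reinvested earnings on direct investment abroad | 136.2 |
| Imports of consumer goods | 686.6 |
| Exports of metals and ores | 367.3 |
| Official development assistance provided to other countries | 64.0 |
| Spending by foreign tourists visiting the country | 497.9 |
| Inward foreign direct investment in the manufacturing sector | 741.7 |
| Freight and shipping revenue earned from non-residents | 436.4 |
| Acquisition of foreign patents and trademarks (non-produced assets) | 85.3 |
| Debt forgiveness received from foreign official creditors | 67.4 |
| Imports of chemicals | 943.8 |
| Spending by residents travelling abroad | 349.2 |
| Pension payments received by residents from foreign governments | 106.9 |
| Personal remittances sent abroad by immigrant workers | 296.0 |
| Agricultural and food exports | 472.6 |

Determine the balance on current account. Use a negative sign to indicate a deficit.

Goods: 472.6 + 367.3 - 686.6 - 943.8 = -790.5
Services: -349.2 + 497.9 + 436.4 = 585.1
Primary income: -184.7 + 136.2 = -48.5
Secondary income: 106.9 - 296.0 - 64.0 = -253.1
Current account = (-790.5) + 585.1 + (-48.5) + (-253.1) = -507.0
(Excluded from the current account — capital account: capital transfers received from emigrants 50.3, acquisition of foreign patents and trademarks (non-produced assets) 85.3, debt forgiveness received from foreign official creditors 67.4; financial account: foreign purchases of equities on the domestic stock exchange 651.6, acquisition of a foreign subsidiary by a resident firm (outward FDI) 343.4, inward foreign direct investment in the manufacturing sector 741.7.)

-507.0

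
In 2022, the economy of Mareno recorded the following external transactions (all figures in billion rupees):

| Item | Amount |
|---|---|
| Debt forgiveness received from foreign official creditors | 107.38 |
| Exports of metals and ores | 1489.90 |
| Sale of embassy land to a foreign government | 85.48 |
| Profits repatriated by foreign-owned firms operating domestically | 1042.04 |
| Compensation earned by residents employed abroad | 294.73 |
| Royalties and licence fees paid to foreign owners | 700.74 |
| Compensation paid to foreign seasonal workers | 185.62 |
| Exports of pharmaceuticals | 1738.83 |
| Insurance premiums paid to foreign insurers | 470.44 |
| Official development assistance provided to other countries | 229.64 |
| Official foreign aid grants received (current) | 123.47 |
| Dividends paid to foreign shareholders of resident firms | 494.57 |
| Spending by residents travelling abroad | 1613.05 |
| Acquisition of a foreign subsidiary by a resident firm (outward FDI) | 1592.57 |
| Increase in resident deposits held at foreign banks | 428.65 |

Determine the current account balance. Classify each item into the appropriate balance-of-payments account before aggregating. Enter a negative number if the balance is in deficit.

-1089.17

Goods: 1489.90 + 1738.83 = 3228.73
Services: -1613.05 - 470.44 - 700.74 = -2784.23
Primary income: 294.73 - 1042.04 - 494.57 - 185.62 = -1427.50
Secondary income: -229.64 + 123.47 = -106.17
Current account = 3228.73 + (-2784.23) + (-1427.50) + (-106.17) = -1089.17
(Excluded from the current account — capital account: debt forgiveness received from foreign official creditors 107.38, sale of embassy land to a foreign government 85.48; financial account: acquisition of a foreign subsidiary by a resident firm (outward FDI) 1592.57, increase in resident deposits held at foreign banks 428.65.)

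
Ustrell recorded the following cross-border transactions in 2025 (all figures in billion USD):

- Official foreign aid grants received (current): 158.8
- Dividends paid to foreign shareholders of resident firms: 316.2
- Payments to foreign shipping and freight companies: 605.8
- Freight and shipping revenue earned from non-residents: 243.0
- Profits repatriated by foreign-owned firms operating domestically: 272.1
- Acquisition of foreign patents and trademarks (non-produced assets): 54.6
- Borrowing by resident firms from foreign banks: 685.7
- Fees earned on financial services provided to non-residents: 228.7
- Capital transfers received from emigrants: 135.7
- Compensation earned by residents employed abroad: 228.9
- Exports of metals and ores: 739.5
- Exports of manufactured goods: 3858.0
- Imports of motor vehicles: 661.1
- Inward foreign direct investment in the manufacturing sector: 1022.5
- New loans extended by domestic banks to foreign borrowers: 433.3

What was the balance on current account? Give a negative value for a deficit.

Goods: 3858.0 - 661.1 + 739.5 = 3936.4
Services: -605.8 + 243.0 + 228.7 = -134.1
Primary income: 228.9 - 272.1 - 316.2 = -359.4
Secondary income: 158.8
Current account = 3936.4 + (-134.1) + (-359.4) + 158.8 = 3601.7
(Excluded from the current account — capital account: acquisition of foreign patents and trademarks (non-produced assets) 54.6, capital transfers received from emigrants 135.7; financial account: borrowing by resident firms from foreign banks 685.7, inward foreign direct investment in the manufacturing sector 1022.5, new loans extended by domestic banks to foreign borrowers 433.3.)

3601.7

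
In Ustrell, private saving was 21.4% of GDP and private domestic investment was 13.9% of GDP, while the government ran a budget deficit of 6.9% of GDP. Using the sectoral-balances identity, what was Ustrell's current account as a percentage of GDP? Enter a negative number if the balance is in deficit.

0.6

By the sectoral-balances identity, CA = (S_private - I) + (T - G).
Private balance = 21.4 - 13.9 = 7.5
Government balance (T - G) = -6.9
CA = 7.5 + (-6.9) = 0.6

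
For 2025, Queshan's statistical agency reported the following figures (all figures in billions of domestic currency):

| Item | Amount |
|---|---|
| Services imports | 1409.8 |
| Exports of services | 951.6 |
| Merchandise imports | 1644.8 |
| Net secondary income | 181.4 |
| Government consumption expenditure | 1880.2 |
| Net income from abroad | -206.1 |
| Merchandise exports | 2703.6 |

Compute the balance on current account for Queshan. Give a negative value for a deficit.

Goods balance = 2703.6 - 1644.8 = 1058.8
Services balance = 951.6 - 1409.8 = -458.2
Trade balance (goods + services) = 1058.8 + (-458.2) = 600.6
Net primary income = -206.1
Net secondary income = 181.4
Current account = 600.6 + (-206.1) + 181.4 = 575.9

575.9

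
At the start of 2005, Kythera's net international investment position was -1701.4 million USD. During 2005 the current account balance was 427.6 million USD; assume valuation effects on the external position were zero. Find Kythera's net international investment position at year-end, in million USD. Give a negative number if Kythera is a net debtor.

With no valuation effects, change in NIIP = current account = 427.6
End-of-year NIIP = -1701.4 + 427.6 = -1273.8

-1273.8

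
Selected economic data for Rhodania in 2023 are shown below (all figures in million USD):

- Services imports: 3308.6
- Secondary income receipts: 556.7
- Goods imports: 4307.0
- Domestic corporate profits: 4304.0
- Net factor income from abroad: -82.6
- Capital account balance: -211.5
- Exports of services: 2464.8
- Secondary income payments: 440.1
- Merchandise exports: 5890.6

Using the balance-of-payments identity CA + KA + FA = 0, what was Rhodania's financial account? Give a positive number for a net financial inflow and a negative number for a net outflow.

Goods balance = 5890.6 - 4307.0 = 1583.6
Services balance = 2464.8 - 3308.6 = -843.8
Trade balance (goods + services) = 1583.6 + (-843.8) = 739.8
Net primary income = -82.6
Net secondary income = 556.7 - 440.1 = 116.6
Current account = 739.8 + (-82.6) + 116.6 = 773.8
Financial account = -(773.8 + (-211.5)) = -562.3

-562.3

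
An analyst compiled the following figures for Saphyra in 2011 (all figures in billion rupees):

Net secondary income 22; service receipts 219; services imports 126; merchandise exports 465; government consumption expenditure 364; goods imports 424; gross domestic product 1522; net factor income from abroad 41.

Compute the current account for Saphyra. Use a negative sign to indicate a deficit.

Goods balance = 465 - 424 = 41
Services balance = 219 - 126 = 93
Trade balance (goods + services) = 41 + 93 = 134
Net primary income = 41
Net secondary income = 22
Current account = 134 + 41 + 22 = 197

197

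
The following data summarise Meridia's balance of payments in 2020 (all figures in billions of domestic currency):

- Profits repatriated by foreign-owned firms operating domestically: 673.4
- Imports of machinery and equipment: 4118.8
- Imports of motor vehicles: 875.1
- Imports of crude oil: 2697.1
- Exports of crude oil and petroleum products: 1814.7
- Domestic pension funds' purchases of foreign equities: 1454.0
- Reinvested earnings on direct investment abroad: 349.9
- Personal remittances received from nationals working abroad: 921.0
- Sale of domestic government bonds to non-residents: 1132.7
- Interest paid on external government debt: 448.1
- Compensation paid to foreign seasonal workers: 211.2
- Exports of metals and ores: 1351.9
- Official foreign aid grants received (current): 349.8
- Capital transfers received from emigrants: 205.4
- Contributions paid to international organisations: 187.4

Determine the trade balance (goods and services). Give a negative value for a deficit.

Goods: 1814.7 + 1351.9 - 4118.8 - 2697.1 - 875.1 = -4524.4
Trade balance = -4524.4 + 0.0 = -4524.4
(Excluded from the trade balance — primary income: profits repatriated by foreign-owned firms operating domestically 673.4, reinvested earnings on direct investment abroad 349.9, interest paid on external government debt 448.1, compensation paid to foreign seasonal workers 211.2; financial account: domestic pension funds' purchases of foreign equities 1454.0, sale of domestic government bonds to non-residents 1132.7; secondary income: personal remittances received from nationals working abroad 921.0, official foreign aid grants received (current) 349.8, contributions paid to international organisations 187.4; capital account: capital transfers received from emigrants 205.4.)

-4524.4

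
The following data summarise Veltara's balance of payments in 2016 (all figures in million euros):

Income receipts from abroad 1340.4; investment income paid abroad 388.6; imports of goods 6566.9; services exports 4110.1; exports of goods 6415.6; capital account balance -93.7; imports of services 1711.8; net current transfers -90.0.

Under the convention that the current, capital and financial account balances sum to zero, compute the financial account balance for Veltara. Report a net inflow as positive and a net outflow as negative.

Goods balance = 6415.6 - 6566.9 = -151.3
Services balance = 4110.1 - 1711.8 = 2398.3
Trade balance (goods + services) = -151.3 + 2398.3 = 2247.0
Net primary income = 1340.4 - 388.6 = 951.8
Net secondary income = -90.0
Current account = 2247.0 + 951.8 + (-90.0) = 3108.8
Financial account = -(3108.8 + (-93.7)) = -3015.1

-3015.1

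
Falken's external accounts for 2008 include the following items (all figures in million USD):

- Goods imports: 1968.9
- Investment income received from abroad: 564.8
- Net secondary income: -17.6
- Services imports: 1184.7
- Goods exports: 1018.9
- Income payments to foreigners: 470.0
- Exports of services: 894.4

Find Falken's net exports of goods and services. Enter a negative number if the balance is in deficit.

Goods balance = 1018.9 - 1968.9 = -950.0
Services balance = 894.4 - 1184.7 = -290.3
Trade balance (goods + services) = -950.0 + (-290.3) = -1240.3

-1240.3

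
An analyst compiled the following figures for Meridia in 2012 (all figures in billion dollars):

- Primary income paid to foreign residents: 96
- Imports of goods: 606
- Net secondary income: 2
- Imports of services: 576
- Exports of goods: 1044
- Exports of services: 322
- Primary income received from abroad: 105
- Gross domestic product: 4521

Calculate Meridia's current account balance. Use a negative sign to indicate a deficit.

195

Goods balance = 1044 - 606 = 438
Services balance = 322 - 576 = -254
Trade balance (goods + services) = 438 + (-254) = 184
Net primary income = 105 - 96 = 9
Net secondary income = 2
Current account = 184 + 9 + 2 = 195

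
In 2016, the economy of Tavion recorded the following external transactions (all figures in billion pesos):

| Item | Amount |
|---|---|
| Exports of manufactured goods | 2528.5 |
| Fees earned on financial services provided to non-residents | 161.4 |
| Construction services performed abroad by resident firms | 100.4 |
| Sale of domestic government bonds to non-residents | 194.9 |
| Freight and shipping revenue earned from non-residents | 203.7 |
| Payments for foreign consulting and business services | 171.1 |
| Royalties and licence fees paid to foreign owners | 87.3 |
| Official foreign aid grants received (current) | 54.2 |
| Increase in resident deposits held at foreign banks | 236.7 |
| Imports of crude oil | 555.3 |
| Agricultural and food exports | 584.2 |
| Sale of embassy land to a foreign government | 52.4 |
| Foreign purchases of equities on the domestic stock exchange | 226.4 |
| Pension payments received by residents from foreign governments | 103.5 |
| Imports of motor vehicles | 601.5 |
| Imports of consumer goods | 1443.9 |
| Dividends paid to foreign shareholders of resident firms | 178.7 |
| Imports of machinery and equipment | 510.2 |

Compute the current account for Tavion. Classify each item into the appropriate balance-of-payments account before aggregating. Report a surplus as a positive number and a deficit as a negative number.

Goods: -555.3 - 510.2 - 1443.9 - 601.5 + 2528.5 + 584.2 = 1.8
Services: 100.4 + 161.4 - 87.3 + 203.7 - 171.1 = 207.1
Primary income: -178.7
Secondary income: 103.5 + 54.2 = 157.7
Current account = 1.8 + 207.1 + (-178.7) + 157.7 = 187.9
(Excluded from the current account — financial account: sale of domestic government bonds to non-residents 194.9, increase in resident deposits held at foreign banks 236.7, foreign purchases of equities on the domestic stock exchange 226.4; capital account: sale of embassy land to a foreign government 52.4.)

187.9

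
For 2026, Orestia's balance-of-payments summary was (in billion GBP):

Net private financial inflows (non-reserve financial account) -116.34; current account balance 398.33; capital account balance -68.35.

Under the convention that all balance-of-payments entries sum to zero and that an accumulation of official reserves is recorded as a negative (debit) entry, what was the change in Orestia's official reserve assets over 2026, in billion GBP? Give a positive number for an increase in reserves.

213.64

Official reserve transactions balance = -(398.33 + (-68.35) + (-116.34)) = -213.64
An accumulation of reserves is recorded as a debit (negative entry), so the change in the stock of reserves is the negative of that balance.
Change in official reserves = -(-213.64) = 213.64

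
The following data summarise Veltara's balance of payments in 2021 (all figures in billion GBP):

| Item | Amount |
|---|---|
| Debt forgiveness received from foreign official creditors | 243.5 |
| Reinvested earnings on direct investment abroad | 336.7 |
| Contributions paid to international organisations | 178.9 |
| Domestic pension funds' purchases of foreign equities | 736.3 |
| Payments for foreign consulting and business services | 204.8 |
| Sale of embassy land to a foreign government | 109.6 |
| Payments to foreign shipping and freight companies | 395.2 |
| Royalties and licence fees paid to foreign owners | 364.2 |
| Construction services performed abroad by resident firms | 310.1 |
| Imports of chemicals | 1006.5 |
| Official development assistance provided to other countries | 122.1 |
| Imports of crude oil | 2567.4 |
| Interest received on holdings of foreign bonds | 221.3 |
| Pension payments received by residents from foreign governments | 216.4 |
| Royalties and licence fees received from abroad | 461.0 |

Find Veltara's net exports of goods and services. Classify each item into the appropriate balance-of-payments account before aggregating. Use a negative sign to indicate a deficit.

Goods: -2567.4 - 1006.5 = -3573.9
Services: -395.2 + 310.1 - 204.8 - 364.2 + 461.0 = -193.1
Trade balance = -3573.9 + (-193.1) = -3767.0
(Excluded from the trade balance — capital account: debt forgiveness received from foreign official creditors 243.5, sale of embassy land to a foreign government 109.6; primary income: reinvested earnings on direct investment abroad 336.7, interest received on holdings of foreign bonds 221.3; secondary income: contributions paid to international organisations 178.9, official development assistance provided to other countries 122.1, pension payments received by residents from foreign governments 216.4; financial account: domestic pension funds' purchases of foreign equities 736.3.)

-3767.0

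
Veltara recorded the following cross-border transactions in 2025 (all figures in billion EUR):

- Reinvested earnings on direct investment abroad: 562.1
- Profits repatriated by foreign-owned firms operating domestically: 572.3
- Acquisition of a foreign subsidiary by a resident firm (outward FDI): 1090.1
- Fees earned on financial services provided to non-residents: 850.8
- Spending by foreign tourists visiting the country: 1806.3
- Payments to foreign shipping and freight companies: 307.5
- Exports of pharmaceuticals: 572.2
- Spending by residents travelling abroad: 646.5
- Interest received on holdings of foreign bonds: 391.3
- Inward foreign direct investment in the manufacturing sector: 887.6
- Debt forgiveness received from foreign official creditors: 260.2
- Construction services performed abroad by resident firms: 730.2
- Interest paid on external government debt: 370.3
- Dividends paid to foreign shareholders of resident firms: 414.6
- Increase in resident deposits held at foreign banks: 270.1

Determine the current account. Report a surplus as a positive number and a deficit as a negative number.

Goods: 572.2
Services: -646.5 + 850.8 - 307.5 + 1806.3 + 730.2 = 2433.3
Primary income: -370.3 + 562.1 - 414.6 - 572.3 + 391.3 = -403.8
Current account = 572.2 + 2433.3 + (-403.8) = 2601.7
(Excluded from the current account — financial account: acquisition of a foreign subsidiary by a resident firm (outward FDI) 1090.1, inward foreign direct investment in the manufacturing sector 887.6, increase in resident deposits held at foreign banks 270.1; capital account: debt forgiveness received from foreign official creditors 260.2.)

2601.7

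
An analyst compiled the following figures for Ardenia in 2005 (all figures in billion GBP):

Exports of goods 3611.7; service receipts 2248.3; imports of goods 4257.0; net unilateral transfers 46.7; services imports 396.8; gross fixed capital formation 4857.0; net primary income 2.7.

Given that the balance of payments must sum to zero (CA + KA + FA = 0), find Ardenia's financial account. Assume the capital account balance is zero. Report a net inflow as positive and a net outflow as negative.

Goods balance = 3611.7 - 4257.0 = -645.3
Services balance = 2248.3 - 396.8 = 1851.5
Trade balance (goods + services) = -645.3 + 1851.5 = 1206.2
Net primary income = 2.7
Net secondary income = 46.7
Current account = 1206.2 + 2.7 + 46.7 = 1255.6
Financial account = -(1255.6) = -1255.6

-1255.6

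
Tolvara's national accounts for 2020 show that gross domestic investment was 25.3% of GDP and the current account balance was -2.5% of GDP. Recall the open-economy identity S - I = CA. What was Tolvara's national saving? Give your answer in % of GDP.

22.8

S - I = CA (net lending to the rest of the world).
S = I + CA = 25.3 + (-2.5) = 22.8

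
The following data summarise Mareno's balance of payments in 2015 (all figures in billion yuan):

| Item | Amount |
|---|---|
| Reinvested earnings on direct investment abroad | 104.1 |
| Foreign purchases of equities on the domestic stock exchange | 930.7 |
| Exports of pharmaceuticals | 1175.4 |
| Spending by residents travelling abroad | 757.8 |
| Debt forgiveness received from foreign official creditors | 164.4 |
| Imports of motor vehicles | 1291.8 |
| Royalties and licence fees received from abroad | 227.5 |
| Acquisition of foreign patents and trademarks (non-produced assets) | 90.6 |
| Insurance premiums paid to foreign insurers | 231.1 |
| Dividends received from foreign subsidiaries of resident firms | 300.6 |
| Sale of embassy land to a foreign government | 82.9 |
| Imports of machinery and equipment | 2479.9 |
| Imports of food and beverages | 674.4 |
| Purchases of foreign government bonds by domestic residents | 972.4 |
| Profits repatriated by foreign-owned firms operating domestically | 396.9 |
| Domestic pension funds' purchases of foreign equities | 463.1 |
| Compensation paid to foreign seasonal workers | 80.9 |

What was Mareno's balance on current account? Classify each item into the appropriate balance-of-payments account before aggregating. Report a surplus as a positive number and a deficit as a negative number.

Goods: -2479.9 + 1175.4 - 1291.8 - 674.4 = -3270.7
Services: 227.5 - 757.8 - 231.1 = -761.4
Primary income: -80.9 + 300.6 + 104.1 - 396.9 = -73.1
Current account = (-3270.7) + (-761.4) + (-73.1) = -4105.2
(Excluded from the current account — financial account: foreign purchases of equities on the domestic stock exchange 930.7, purchases of foreign government bonds by domestic residents 972.4, domestic pension funds' purchases of foreign equities 463.1; capital account: debt forgiveness received from foreign official creditors 164.4, acquisition of foreign patents and trademarks (non-produced assets) 90.6, sale of embassy land to a foreign government 82.9.)

-4105.2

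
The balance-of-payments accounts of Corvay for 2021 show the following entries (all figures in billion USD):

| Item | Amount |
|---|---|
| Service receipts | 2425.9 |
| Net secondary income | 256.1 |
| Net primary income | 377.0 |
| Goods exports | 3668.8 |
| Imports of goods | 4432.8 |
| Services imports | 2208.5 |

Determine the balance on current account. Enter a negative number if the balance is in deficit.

Goods balance = 3668.8 - 4432.8 = -764.0
Services balance = 2425.9 - 2208.5 = 217.4
Trade balance (goods + services) = -764.0 + 217.4 = -546.6
Net primary income = 377.0
Net secondary income = 256.1
Current account = -546.6 + 377.0 + 256.1 = 86.5

86.5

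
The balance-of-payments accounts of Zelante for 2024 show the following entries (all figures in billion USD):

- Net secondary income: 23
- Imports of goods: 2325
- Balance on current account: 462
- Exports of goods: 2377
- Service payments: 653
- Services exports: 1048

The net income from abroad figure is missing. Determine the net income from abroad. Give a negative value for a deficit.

Current account = goods balance + services balance + net primary income + net secondary income
Sum of the known components = 470
Net income from abroad = CA - (known components) = 462 - 470 = -8

-8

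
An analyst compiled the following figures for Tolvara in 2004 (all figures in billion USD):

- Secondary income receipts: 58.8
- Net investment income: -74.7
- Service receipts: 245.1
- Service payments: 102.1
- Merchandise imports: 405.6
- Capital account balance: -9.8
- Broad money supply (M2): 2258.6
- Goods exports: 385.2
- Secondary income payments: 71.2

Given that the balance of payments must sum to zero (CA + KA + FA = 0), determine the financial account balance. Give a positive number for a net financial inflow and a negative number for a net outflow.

Goods balance = 385.2 - 405.6 = -20.4
Services balance = 245.1 - 102.1 = 143.0
Trade balance (goods + services) = -20.4 + 143.0 = 122.6
Net primary income = -74.7
Net secondary income = 58.8 - 71.2 = -12.4
Current account = 122.6 + (-74.7) + (-12.4) = 35.5
Financial account = -(35.5 + (-9.8)) = -25.7

-25.7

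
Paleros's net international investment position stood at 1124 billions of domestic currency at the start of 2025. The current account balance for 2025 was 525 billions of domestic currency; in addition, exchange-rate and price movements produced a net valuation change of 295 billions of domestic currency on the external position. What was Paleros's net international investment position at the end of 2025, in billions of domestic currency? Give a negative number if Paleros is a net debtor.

Change in NIIP = current account + net valuation change = 525 + 295 = 820
End-of-year NIIP = 1124 + 820 = 1944

1944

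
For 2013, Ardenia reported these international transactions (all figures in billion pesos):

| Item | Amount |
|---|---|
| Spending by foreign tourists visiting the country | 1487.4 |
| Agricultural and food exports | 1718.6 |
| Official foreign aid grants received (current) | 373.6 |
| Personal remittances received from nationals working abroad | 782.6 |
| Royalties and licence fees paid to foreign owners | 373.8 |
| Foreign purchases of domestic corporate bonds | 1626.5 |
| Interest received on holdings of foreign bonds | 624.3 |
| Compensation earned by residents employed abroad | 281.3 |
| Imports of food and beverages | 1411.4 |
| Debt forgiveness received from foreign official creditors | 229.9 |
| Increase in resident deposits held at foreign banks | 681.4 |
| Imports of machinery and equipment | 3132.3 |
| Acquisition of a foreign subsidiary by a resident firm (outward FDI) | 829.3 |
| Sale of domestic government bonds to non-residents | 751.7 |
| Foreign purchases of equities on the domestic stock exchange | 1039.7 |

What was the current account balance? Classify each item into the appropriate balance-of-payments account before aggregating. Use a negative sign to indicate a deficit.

350.3

Goods: -3132.3 - 1411.4 + 1718.6 = -2825.1
Services: 1487.4 - 373.8 = 1113.6
Primary income: 624.3 + 281.3 = 905.6
Secondary income: 782.6 + 373.6 = 1156.2
Current account = (-2825.1) + 1113.6 + 905.6 + 1156.2 = 350.3
(Excluded from the current account — financial account: foreign purchases of domestic corporate bonds 1626.5, increase in resident deposits held at foreign banks 681.4, acquisition of a foreign subsidiary by a resident firm (outward FDI) 829.3, sale of domestic government bonds to non-residents 751.7, foreign purchases of equities on the domestic stock exchange 1039.7; capital account: debt forgiveness received from foreign official creditors 229.9.)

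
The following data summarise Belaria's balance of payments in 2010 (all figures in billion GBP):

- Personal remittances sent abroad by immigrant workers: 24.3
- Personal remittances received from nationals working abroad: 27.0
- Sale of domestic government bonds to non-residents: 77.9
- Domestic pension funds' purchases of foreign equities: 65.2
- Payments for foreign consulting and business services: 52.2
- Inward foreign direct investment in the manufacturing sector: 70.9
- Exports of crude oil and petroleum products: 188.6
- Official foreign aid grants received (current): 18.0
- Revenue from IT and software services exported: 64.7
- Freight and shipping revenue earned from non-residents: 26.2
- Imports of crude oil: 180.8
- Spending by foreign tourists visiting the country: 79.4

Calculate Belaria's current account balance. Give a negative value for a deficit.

Goods: 188.6 - 180.8 = 7.8
Services: -52.2 + 79.4 + 64.7 + 26.2 = 118.1
Secondary income: 27.0 + 18.0 - 24.3 = 20.7
Current account = 7.8 + 118.1 + 20.7 = 146.6
(Excluded from the current account — financial account: sale of domestic government bonds to non-residents 77.9, domestic pension funds' purchases of foreign equities 65.2, inward foreign direct investment in the manufacturing sector 70.9.)

146.6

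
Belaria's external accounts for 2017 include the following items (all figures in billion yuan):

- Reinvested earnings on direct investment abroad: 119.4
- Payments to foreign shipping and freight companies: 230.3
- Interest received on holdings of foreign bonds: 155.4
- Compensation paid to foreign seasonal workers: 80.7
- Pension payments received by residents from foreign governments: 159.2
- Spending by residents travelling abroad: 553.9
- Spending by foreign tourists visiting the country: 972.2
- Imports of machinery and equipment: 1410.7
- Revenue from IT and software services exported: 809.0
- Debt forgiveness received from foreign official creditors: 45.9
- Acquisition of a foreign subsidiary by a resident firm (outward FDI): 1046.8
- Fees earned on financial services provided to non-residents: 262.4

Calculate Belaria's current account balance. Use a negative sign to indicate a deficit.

202.0

Goods: -1410.7
Services: 972.2 - 553.9 + 262.4 - 230.3 + 809.0 = 1259.4
Primary income: 119.4 - 80.7 + 155.4 = 194.1
Secondary income: 159.2
Current account = (-1410.7) + 1259.4 + 194.1 + 159.2 = 202.0
(Excluded from the current account — capital account: debt forgiveness received from foreign official creditors 45.9; financial account: acquisition of a foreign subsidiary by a resident firm (outward FDI) 1046.8.)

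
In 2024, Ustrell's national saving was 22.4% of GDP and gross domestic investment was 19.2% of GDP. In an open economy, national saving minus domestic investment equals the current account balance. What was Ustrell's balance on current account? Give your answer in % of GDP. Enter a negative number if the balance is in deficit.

S - I = CA (net lending to the rest of the world).
CA = S - I = 22.4 - 19.2 = 3.2

3.2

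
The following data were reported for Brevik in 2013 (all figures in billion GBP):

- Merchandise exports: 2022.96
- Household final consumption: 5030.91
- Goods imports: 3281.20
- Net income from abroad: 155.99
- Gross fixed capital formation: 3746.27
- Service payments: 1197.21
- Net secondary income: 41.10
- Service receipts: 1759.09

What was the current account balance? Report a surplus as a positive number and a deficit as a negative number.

-499.27

Goods balance = 2022.96 - 3281.20 = -1258.24
Services balance = 1759.09 - 1197.21 = 561.88
Trade balance (goods + services) = -1258.24 + 561.88 = -696.36
Net primary income = 155.99
Net secondary income = 41.10
Current account = -696.36 + 155.99 + 41.10 = -499.27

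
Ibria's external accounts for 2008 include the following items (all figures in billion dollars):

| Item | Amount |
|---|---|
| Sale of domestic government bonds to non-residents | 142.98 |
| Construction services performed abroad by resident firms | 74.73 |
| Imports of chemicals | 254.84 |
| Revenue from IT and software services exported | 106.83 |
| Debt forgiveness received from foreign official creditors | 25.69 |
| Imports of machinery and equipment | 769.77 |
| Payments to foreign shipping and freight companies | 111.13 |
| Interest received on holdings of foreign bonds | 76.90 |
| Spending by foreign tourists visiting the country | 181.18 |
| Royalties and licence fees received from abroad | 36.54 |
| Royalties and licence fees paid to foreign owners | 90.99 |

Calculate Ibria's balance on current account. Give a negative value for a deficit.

-750.55

Goods: -254.84 - 769.77 = -1024.61
Services: 36.54 - 90.99 + 74.73 - 111.13 + 181.18 + 106.83 = 197.16
Primary income: 76.90
Current account = (-1024.61) + 197.16 + 76.90 = -750.55
(Excluded from the current account — financial account: sale of domestic government bonds to non-residents 142.98; capital account: debt forgiveness received from foreign official creditors 25.69.)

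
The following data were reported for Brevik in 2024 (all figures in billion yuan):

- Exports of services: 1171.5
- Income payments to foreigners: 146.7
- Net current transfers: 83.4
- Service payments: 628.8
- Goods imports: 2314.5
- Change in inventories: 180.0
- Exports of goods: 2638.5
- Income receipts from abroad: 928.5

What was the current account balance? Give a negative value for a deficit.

Goods balance = 2638.5 - 2314.5 = 324.0
Services balance = 1171.5 - 628.8 = 542.7
Trade balance (goods + services) = 324.0 + 542.7 = 866.7
Net primary income = 928.5 - 146.7 = 781.8
Net secondary income = 83.4
Current account = 866.7 + 781.8 + 83.4 = 1731.9

1731.9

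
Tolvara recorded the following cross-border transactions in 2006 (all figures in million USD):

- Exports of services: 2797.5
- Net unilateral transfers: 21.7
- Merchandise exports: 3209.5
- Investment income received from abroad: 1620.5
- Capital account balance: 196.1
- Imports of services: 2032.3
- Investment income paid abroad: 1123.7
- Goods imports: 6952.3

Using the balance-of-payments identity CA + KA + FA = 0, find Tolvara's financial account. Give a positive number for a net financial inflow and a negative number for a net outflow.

2263.0

Goods balance = 3209.5 - 6952.3 = -3742.8
Services balance = 2797.5 - 2032.3 = 765.2
Trade balance (goods + services) = -3742.8 + 765.2 = -2977.6
Net primary income = 1620.5 - 1123.7 = 496.8
Net secondary income = 21.7
Current account = -2977.6 + 496.8 + 21.7 = -2459.1
Financial account = -(-2459.1 + 196.1) = 2263.0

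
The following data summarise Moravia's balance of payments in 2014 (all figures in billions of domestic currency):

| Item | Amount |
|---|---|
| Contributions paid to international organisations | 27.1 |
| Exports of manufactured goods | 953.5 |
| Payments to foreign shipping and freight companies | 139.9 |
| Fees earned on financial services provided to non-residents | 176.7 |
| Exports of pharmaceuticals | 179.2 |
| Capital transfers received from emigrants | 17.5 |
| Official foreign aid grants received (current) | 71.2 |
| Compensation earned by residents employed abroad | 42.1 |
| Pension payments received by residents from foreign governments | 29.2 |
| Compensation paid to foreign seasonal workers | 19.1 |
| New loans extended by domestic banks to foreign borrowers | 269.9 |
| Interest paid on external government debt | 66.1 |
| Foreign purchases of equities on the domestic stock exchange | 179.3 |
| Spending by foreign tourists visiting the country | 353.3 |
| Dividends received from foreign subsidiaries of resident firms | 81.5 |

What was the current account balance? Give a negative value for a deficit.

Goods: 179.2 + 953.5 = 1132.7
Services: 176.7 + 353.3 - 139.9 = 390.1
Primary income: -66.1 + 81.5 + 42.1 - 19.1 = 38.4
Secondary income: -27.1 + 29.2 + 71.2 = 73.3
Current account = 1132.7 + 390.1 + 38.4 + 73.3 = 1634.5
(Excluded from the current account — capital account: capital transfers received from emigrants 17.5; financial account: new loans extended by domestic banks to foreign borrowers 269.9, foreign purchases of equities on the domestic stock exchange 179.3.)

1634.5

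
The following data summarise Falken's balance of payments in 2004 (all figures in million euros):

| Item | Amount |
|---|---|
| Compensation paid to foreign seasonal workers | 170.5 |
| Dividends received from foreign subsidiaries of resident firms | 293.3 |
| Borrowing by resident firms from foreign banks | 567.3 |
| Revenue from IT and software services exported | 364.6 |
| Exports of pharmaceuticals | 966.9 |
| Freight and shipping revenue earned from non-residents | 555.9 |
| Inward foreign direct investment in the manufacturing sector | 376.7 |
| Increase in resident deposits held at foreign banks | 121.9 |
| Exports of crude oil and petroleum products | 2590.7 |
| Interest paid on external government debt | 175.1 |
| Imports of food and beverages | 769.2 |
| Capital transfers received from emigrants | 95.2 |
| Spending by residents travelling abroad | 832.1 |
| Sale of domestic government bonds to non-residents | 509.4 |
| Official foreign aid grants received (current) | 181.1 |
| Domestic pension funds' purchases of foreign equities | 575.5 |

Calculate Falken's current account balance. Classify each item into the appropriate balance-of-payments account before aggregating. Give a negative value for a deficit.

3005.6

Goods: 966.9 + 2590.7 - 769.2 = 2788.4
Services: -832.1 + 555.9 + 364.6 = 88.4
Primary income: -170.5 - 175.1 + 293.3 = -52.3
Secondary income: 181.1
Current account = 2788.4 + 88.4 + (-52.3) + 181.1 = 3005.6
(Excluded from the current account — financial account: borrowing by resident firms from foreign banks 567.3, inward foreign direct investment in the manufacturing sector 376.7, increase in resident deposits held at foreign banks 121.9, sale of domestic government bonds to non-residents 509.4, domestic pension funds' purchases of foreign equities 575.5; capital account: capital transfers received from emigrants 95.2.)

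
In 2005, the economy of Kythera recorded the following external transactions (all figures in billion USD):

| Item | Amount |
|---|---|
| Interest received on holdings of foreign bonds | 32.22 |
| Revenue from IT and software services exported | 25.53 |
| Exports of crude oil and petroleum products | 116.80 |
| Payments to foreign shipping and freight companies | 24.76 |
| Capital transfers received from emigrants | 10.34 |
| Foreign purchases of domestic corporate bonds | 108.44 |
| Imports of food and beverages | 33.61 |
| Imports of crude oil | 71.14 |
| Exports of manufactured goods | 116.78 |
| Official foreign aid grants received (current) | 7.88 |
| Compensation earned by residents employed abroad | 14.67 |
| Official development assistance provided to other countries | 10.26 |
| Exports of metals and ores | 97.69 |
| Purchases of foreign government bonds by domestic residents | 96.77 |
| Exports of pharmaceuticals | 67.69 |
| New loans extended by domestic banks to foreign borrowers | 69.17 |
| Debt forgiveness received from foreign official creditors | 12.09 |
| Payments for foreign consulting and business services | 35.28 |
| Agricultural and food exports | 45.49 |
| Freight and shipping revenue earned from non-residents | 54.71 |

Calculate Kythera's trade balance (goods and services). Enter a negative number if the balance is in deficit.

Goods: 45.49 + 116.80 + 116.78 - 71.14 - 33.61 + 67.69 + 97.69 = 339.70
Services: 25.53 - 35.28 + 54.71 - 24.76 = 20.20
Trade balance = 339.70 + 20.20 = 359.90
(Excluded from the trade balance — primary income: interest received on holdings of foreign bonds 32.22, compensation earned by residents employed abroad 14.67; capital account: capital transfers received from emigrants 10.34, debt forgiveness received from foreign official creditors 12.09; financial account: foreign purchases of domestic corporate bonds 108.44, purchases of foreign government bonds by domestic residents 96.77, new loans extended by domestic banks to foreign borrowers 69.17; secondary income: official foreign aid grants received (current) 7.88, official development assistance provided to other countries 10.26.)

359.90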